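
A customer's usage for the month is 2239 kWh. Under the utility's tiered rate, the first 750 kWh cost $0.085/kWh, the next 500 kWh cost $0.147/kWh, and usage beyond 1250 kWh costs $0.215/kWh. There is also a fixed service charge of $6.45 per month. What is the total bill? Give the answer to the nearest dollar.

First 750 kWh × $0.085 = $63.75
Next 500 kWh × $0.147 = $73.50
Remaining 989 kWh × $0.215 = $212.63
Energy charge = $349.88; + service $6.45 = $356.33 ≈ $356

$356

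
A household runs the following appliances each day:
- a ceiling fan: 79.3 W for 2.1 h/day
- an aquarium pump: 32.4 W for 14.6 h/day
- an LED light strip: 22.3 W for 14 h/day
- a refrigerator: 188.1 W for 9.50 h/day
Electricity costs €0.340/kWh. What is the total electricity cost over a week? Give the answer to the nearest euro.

ceiling fan: 79.3 W × 2.1 h × 7 d = 1,166 Wh = 1.166 kWh
aquarium pump: 32.4 W × 14.6 h × 7 d = 3,311 Wh = 3.311 kWh
LED light strip: 22.3 W × 14 h × 7 d = 2,185 Wh = 2.185 kWh
refrigerator: 188.1 W × 9.50 h × 7 d = 12,509 Wh = 12.51 kWh
Total energy = 1.166 + 3.311 + 2.185 + 12.51 = 19.17 kWh
Cost = 19.17 kWh × €0.340 = €6.52 ≈ €7

€7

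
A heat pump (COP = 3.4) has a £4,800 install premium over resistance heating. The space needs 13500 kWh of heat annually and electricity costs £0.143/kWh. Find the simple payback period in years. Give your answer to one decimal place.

3.5 years

Resistance: 13500 kWh × £0.143 = £1,930.50/yr
Heat pump: 13500 / 3.4 = 3971 kWh in → × £0.143 = £567.79/yr
Annual savings = £1,362.71
Payback = £4,800 / £1,362.71 = 3.52 years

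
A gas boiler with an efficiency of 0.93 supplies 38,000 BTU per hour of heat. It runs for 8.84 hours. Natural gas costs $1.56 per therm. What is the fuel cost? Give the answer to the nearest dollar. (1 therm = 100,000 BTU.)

Heat delivered = 38,000 BTU/h × 8.84 h = 335,920 BTU
Gas input = 335,920 / 0.93 = 361,204 BTU
= 361,204 / 100,000 = 3.612 therm
Cost = 3.612 × $1.56/therm = $5.63 ≈ $6

$6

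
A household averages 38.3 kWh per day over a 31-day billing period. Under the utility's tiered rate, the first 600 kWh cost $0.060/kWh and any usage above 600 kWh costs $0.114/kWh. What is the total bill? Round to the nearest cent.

$102.95

Usage = 38.3 kWh/day × 31 days = 1187.3 kWh
First 600 kWh × $0.060 = $36.00
Remaining 587.3 kWh × $0.114 = $66.95
Total = $102.95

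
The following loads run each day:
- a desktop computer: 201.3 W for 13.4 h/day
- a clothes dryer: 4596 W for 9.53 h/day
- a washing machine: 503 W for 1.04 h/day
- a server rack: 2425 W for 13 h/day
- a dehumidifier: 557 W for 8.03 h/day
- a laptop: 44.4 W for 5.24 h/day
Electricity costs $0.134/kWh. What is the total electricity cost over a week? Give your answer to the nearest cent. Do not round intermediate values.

desktop computer: 201.3 W × 13.4 h × 7 d = 18,882 Wh = 18.88 kWh
clothes dryer: 4596 W × 9.53 h × 7 d = 306,599 Wh = 306.6 kWh
washing machine: 503 W × 1.04 h × 7 d = 3,662 Wh = 3.662 kWh
server rack: 2425 W × 13 h × 7 d = 220,675 Wh = 220.7 kWh
dehumidifier: 557 W × 8.03 h × 7 d = 31,309 Wh = 31.31 kWh
laptop: 44.4 W × 5.24 h × 7 d = 1,629 Wh = 1.629 kWh
Total energy = 18.88 + 306.6 + 3.662 + 220.7 + 31.31 + 1.629 = 582.8 kWh
Cost = 582.8 kWh × $0.134 = $78.09

$78.09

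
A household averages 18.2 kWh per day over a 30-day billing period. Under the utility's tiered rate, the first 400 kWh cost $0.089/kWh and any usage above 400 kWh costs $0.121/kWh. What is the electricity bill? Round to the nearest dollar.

$53

Usage = 18.2 kWh/day × 30 days = 546 kWh
First 400 kWh × $0.089 = $35.60
Remaining 146 kWh × $0.121 = $17.67
Total = $53.27 ≈ $53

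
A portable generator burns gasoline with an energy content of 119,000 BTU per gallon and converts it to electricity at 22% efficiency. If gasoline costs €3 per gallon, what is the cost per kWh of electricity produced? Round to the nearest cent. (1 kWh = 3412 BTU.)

€0.39

Electrical output per gallon = 119,000 BTU × 0.22 / 3412 BTU/kWh = 7.673 kWh
Cost per kWh = €3 / 7.673 kWh = €0.391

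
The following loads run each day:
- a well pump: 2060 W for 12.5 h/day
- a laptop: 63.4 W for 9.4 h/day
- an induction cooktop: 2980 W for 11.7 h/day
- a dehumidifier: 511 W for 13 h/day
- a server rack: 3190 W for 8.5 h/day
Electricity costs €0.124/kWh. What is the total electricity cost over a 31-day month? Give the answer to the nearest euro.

€365

well pump: 2060 W × 12.5 h × 31 d = 798,250 Wh = 798.2 kWh
laptop: 63.4 W × 9.4 h × 31 d = 18,475 Wh = 18.47 kWh
induction cooktop: 2980 W × 11.7 h × 31 d = 1,080,846 Wh = 1,081 kWh
dehumidifier: 511 W × 13 h × 31 d = 205,933 Wh = 205.9 kWh
server rack: 3190 W × 8.5 h × 31 d = 840,565 Wh = 840.6 kWh
Total energy = 798.2 + 18.47 + 1,081 + 205.9 + 840.6 = 2,944 kWh
Cost = 2,944 kWh × €0.124 = €365.06 ≈ €365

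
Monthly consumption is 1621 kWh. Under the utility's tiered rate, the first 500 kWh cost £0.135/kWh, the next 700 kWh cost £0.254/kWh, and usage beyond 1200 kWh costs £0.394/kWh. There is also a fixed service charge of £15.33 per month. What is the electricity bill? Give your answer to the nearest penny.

£426.50

First 500 kWh × £0.135 = £67.50
Next 700 kWh × £0.254 = £177.80
Remaining 421 kWh × £0.394 = £165.87
Energy charge = £411.17; + service £15.33 = £426.50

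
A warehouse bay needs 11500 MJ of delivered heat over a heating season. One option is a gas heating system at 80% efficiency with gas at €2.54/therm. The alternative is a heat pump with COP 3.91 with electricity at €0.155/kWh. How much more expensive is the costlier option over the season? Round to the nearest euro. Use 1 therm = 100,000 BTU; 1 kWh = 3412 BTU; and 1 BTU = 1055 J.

Heat load = 11500 MJ = 11,500,000,000 J / 1055 = 10,900,474 BTU
Gas: input = 10,900,474 / 0.80 = 13,625,592 BTU = 136.3 therm → 136.3 × €2.54 = €346.09
Heat pump: 10,900,474 BTU / 3412 = 3,195 kWh heat; / 3.91 = 817.1 kWh in → × €0.155 = €126.65
Difference = |€346.09 − €126.65| = €219.44 ≈ €219

€219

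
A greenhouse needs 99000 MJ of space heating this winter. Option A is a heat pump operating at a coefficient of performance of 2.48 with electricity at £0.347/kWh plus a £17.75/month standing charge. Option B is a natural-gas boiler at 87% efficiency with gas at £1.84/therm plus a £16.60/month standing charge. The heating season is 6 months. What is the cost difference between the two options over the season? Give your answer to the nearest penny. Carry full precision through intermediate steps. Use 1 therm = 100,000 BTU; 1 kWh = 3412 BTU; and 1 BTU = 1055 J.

£1870.41

Heat load = 99000 MJ = 99,000,000,000 J / 1055 = 93,838,863 BTU
Gas: input = 93,838,863 / 0.87 = 107,860,762 BTU = 1,079 therm → 1,079 × £1.84 = £1,984.64; + 6 × £16.60 standing = £2,084.24
Heat pump: 93,838,863 BTU / 3412 = 27,500 kWh heat; / 2.48 = 11,090 kWh in → × £0.347 = £3,848.15; + 6 × £17.75 standing = £3,954.65
Difference = |£2,084.24 − £3,954.65| = £1,870.41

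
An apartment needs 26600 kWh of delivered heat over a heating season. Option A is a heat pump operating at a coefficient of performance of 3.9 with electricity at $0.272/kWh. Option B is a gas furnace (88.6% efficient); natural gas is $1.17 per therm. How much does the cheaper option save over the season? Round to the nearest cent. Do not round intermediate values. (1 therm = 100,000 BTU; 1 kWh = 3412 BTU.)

Heat load = 26600 kWh × 3412 = 90,759,200 BTU
Gas: input = 90,759,200 / 0.886 = 102,437,020 BTU = 1,024 therm → 1,024 × $1.17 = $1,198.51
Heat pump: 90,759,200 BTU / 3412 = 26,600 kWh heat; / 3.9 = 6,821 kWh in → × $0.272 = $1,855.18
Difference = |$1,198.51 − $1,855.18| = $656.67

$656.67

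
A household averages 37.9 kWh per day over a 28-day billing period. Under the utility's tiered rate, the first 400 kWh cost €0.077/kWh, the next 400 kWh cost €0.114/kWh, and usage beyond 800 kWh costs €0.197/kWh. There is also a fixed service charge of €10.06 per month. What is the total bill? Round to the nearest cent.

€137.92

Usage = 37.9 kWh/day × 28 days = 1061.2 kWh
First 400 kWh × €0.077 = €30.80
Next 400 kWh × €0.114 = €45.60
Remaining 261.2 kWh × €0.197 = €51.46
Energy charge = €127.86; + service €10.06 = €137.92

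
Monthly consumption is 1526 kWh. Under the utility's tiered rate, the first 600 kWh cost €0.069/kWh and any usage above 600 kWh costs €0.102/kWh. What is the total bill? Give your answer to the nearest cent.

€135.85

First 600 kWh × €0.069 = €41.40
Remaining 926 kWh × €0.102 = €94.45
Total = €135.85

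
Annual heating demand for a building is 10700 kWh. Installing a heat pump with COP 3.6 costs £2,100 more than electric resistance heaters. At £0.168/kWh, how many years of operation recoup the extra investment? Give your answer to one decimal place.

Resistance: 10700 kWh × £0.168 = £1,797.60/yr
Heat pump: 10700 / 3.6 = 2972 kWh in → × £0.168 = £499.33/yr
Annual savings = £1,298.27
Payback = £2,100 / £1,298.27 = 1.62 years

1.6 years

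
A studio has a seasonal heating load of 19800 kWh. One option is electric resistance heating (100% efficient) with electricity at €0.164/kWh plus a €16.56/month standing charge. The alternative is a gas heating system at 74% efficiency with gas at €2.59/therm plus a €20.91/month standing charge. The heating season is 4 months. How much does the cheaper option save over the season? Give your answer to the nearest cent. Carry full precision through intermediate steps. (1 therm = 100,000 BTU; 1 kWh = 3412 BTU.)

Heat load = 19800 kWh × 3412 = 67,557,600 BTU
Gas: input = 67,557,600 / 0.740 = 91,294,054 BTU = 912.9 therm → 912.9 × €2.59 = €2,364.52; + 4 × €20.91 standing = €2,448.16
Electric: 67,557,600 BTU / 3412 = 19,800 kWh → × €0.164 = €3,247.20; + 4 × €16.56 standing = €3,313.44
Difference = |€2,448.16 − €3,313.44| = €865.28

€865.28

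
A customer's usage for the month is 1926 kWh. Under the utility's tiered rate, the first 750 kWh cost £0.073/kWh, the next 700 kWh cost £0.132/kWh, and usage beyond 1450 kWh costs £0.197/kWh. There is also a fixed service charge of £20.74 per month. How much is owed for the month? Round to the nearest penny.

£261.66

First 750 kWh × £0.073 = £54.75
Next 700 kWh × £0.132 = £92.40
Remaining 476 kWh × £0.197 = £93.77
Energy charge = £240.92; + service £20.74 = £261.66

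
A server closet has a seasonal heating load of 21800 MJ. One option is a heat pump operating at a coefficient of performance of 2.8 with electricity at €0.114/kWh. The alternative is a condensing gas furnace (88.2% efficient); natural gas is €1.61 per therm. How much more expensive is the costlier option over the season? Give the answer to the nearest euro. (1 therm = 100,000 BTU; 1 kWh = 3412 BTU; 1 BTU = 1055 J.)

€131

Heat load = 21800 MJ = 21,800,000,000 J / 1055 = 20,663,507 BTU
Gas: input = 20,663,507 / 0.882 = 23,428,013 BTU = 234.3 therm → 234.3 × €1.61 = €377.19
Heat pump: 20,663,507 BTU / 3412 = 6,056 kWh heat; / 2.8 = 2,163 kWh in → × €0.114 = €246.57
Difference = |€377.19 − €246.57| = €130.62 ≈ €131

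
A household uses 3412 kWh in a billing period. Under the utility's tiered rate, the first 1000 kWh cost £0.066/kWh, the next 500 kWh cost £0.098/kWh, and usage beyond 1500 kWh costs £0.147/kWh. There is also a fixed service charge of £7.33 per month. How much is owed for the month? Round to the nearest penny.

First 1000 kWh × £0.066 = £66.00
Next 500 kWh × £0.098 = £49.00
Remaining 1912 kWh × £0.147 = £281.06
Energy charge = £396.06; + service £7.33 = £403.39

£403.39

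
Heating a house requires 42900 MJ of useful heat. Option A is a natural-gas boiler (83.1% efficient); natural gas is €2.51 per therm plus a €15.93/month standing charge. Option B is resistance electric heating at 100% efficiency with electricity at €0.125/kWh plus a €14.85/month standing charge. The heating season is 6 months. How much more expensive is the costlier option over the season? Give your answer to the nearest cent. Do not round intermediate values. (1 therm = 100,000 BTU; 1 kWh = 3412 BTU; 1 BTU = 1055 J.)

€255.02

Heat load = 42900 MJ = 42,900,000,000 J / 1055 = 40,663,507 BTU
Gas: input = 40,663,507 / 0.831 = 48,933,222 BTU = 489.3 therm → 489.3 × €2.51 = €1,228.22; + 6 × €15.93 standing = €1,323.80
Electric: 40,663,507 BTU / 3412 = 11,920 kWh → × €0.125 = €1,489.72; + 6 × €14.85 standing = €1,578.82
Difference = |€1,323.80 − €1,578.82| = €255.02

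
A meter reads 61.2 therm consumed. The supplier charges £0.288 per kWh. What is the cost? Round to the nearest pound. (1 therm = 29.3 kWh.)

£516

61.2 therm × (29.3 kWh/therm) = 1,793 kWh
Cost = 1,793 kWh × £0.288/kWh = £516.43 ≈ £516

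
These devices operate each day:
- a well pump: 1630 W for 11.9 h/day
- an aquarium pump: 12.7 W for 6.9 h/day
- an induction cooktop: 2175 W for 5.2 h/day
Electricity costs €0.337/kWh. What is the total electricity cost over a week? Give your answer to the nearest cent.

well pump: 1630 W × 11.9 h × 7 d = 135,779 Wh = 135.8 kWh
aquarium pump: 12.7 W × 6.9 h × 7 d = 613 Wh = 0.6134 kWh
induction cooktop: 2175 W × 5.2 h × 7 d = 79,170 Wh = 79.17 kWh
Total energy = 135.8 + 0.6134 + 79.17 = 215.6 kWh
Cost = 215.6 kWh × €0.337 = €72.64

€72.64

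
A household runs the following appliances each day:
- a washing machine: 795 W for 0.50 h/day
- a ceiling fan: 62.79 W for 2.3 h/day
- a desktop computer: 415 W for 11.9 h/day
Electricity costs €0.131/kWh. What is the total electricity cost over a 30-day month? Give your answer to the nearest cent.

€21.54

washing machine: 795 W × 0.50 h × 30 d = 11,925 Wh = 11.93 kWh
ceiling fan: 62.79 W × 2.3 h × 30 d = 4,333 Wh = 4.333 kWh
desktop computer: 415 W × 11.9 h × 30 d = 148,155 Wh = 148.2 kWh
Total energy = 11.93 + 4.333 + 148.2 = 164.4 kWh
Cost = 164.4 kWh × €0.131 = €21.54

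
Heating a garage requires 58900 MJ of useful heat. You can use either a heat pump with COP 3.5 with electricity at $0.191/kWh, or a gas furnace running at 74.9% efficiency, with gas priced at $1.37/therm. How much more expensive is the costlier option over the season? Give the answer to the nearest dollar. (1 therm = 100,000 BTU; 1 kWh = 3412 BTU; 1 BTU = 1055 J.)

Heat load = 58900 MJ = 58,900,000,000 J / 1055 = 55,829,384 BTU
Gas: input = 55,829,384 / 0.749 = 74,538,563 BTU = 745.4 therm → 745.4 × $1.37 = $1,021.18
Heat pump: 55,829,384 BTU / 3412 = 16,360 kWh heat; / 3.5 = 4,675 kWh in → × $0.191 = $892.93
Difference = |$1,021.18 − $892.93| = $128.24 ≈ $128

$128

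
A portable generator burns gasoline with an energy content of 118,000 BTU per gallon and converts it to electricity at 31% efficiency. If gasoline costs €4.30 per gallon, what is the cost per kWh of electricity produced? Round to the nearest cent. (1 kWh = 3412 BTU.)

€0.40

Electrical output per gallon = 118,000 BTU × 0.31 / 3412 BTU/kWh = 10.72 kWh
Cost per kWh = €4.30 / 10.72 kWh = €0.401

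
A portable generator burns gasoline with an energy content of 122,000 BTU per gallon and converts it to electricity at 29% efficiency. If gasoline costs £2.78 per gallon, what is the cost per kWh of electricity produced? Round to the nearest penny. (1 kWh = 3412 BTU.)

Electrical output per gallon = 122,000 BTU × 0.29 / 3412 BTU/kWh = 10.37 kWh
Cost per kWh = £2.78 / 10.37 kWh = £0.268

£0.27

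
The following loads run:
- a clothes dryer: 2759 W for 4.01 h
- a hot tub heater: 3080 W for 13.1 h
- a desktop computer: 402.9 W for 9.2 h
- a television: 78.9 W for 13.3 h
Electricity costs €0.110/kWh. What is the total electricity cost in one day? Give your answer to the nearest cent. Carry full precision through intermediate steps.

€6.18

clothes dryer: 2759 W × 4.01 h = 11,064 Wh = 11.06 kWh
hot tub heater: 3080 W × 13.1 h = 40,348 Wh = 40.35 kWh
desktop computer: 402.9 W × 9.2 h = 3,707 Wh = 3.707 kWh
television: 78.9 W × 13.3 h = 1,049 Wh = 1.049 kWh
Total energy = 11.06 + 40.35 + 3.707 + 1.049 = 56.17 kWh
Cost = 56.17 kWh × €0.110 = €6.18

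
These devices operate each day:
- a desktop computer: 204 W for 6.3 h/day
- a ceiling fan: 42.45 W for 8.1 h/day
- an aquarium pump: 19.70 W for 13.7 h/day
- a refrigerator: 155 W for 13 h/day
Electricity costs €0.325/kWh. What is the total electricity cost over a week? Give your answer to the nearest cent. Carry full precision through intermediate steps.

€8.90

desktop computer: 204 W × 6.3 h × 7 d = 8,996 Wh = 8.996 kWh
ceiling fan: 42.45 W × 8.1 h × 7 d = 2,407 Wh = 2.407 kWh
aquarium pump: 19.70 W × 13.7 h × 7 d = 1,889 Wh = 1.889 kWh
refrigerator: 155 W × 13 h × 7 d = 14,105 Wh = 14.11 kWh
Total energy = 8.996 + 2.407 + 1.889 + 14.11 = 27.4 kWh
Cost = 27.4 kWh × €0.325 = €8.90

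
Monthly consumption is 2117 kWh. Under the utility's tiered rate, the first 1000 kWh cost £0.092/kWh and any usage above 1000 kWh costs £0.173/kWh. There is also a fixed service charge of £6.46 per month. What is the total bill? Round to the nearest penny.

First 1000 kWh × £0.092 = £92.00
Remaining 1117 kWh × £0.173 = £193.24
Energy charge = £285.24; + service £6.46 = £291.70

£291.70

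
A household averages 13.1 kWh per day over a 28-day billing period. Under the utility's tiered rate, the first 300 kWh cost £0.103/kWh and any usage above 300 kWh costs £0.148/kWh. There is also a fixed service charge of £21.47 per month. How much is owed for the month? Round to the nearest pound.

Usage = 13.1 kWh/day × 28 days = 366.8 kWh
First 300 kWh × £0.103 = £30.90
Remaining 66.8 kWh × £0.148 = £9.89
Energy charge = £40.79; + service £21.47 = £62.26 ≈ £62

£62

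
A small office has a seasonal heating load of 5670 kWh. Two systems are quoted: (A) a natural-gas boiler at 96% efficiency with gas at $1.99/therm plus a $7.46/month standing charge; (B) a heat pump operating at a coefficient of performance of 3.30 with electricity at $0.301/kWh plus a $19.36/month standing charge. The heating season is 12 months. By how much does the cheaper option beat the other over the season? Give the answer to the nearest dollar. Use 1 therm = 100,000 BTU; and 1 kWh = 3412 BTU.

Heat load = 5670 kWh × 3412 = 19,346,040 BTU
Gas: input = 19,346,040 / 0.96 = 20,152,125 BTU = 201.5 therm → 201.5 × $1.99 = $401.03; + 12 × $7.46 standing = $490.55
Heat pump: 19,346,040 BTU / 3412 = 5,670 kWh heat; / 3.30 = 1,718 kWh in → × $0.301 = $517.17; + 12 × $19.36 standing = $749.49
Difference = |$490.55 − $749.49| = $258.95 ≈ $259

$259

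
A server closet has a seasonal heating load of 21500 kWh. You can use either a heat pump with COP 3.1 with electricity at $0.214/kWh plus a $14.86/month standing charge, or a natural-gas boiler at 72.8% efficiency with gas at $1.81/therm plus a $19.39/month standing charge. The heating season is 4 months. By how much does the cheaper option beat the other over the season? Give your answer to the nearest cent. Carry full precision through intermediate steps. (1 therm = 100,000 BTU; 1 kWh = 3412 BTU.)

$357.80

Heat load = 21500 kWh × 3412 = 73,358,000 BTU
Gas: input = 73,358,000 / 0.728 = 100,766,484 BTU = 1,008 therm → 1,008 × $1.81 = $1,823.87; + 4 × $19.39 standing = $1,901.43
Heat pump: 73,358,000 BTU / 3412 = 21,500 kWh heat; / 3.1 = 6,935 kWh in → × $0.214 = $1,484.19; + 4 × $14.86 standing = $1,543.63
Difference = |$1,901.43 − $1,543.63| = $357.80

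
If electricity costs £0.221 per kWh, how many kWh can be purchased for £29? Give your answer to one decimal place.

131.2 kWh

£29 / £0.221 per kWh = 131.2 kWh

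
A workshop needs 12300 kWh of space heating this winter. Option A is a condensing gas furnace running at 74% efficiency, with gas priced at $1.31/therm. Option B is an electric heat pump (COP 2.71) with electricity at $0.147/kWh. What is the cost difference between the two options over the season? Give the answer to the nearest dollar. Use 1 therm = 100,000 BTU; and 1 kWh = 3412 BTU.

$76

Heat load = 12300 kWh × 3412 = 41,967,600 BTU
Gas: input = 41,967,600 / 0.74 = 56,712,973 BTU = 567.1 therm → 567.1 × $1.31 = $742.94
Heat pump: 41,967,600 BTU / 3412 = 12,300 kWh heat; / 2.71 = 4,539 kWh in → × $0.147 = $667.20
Difference = |$742.94 − $667.20| = $75.74 ≈ $76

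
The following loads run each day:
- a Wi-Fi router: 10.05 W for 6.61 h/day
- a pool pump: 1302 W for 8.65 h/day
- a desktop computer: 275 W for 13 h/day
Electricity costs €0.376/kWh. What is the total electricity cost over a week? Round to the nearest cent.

Wi-Fi router: 10.05 W × 6.61 h × 7 d = 465 Wh = 0.465 kWh
pool pump: 1302 W × 8.65 h × 7 d = 78,836 Wh = 78.84 kWh
desktop computer: 275 W × 13 h × 7 d = 25,025 Wh = 25.02 kWh
Total energy = 0.465 + 78.84 + 25.02 = 104.3 kWh
Cost = 104.3 kWh × €0.376 = €39.23

€39.23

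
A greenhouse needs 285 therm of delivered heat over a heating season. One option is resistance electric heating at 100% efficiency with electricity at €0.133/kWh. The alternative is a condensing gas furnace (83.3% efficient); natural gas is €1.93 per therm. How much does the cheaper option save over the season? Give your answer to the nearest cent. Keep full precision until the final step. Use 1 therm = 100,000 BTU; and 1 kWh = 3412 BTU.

Heat load = 285 therm × 100,000 = 28,500,000 BTU
Gas: input = 28,500,000 / 0.833 = 34,213,685 BTU = 342.1 therm → 342.1 × €1.93 = €660.32
Electric: 28,500,000 BTU / 3412 = 8,353 kWh → × €0.133 = €1,110.93
Difference = |€660.32 − €1,110.93| = €450.61

€450.61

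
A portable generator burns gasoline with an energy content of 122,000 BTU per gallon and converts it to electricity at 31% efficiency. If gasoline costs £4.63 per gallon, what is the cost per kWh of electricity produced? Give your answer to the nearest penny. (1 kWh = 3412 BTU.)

Electrical output per gallon = 122,000 BTU × 0.31 / 3412 BTU/kWh = 11.08 kWh
Cost per kWh = £4.63 / 11.08 kWh = £0.418

£0.42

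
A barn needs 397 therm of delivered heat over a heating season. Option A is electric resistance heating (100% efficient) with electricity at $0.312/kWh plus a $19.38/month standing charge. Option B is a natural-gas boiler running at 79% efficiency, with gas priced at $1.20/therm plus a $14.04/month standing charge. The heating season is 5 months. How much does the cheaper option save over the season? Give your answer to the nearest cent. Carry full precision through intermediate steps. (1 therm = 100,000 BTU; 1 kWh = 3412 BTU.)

Heat load = 397 therm × 100,000 = 39,700,000 BTU
Gas: input = 39,700,000 / 0.79 = 50,253,165 BTU = 502.5 therm → 502.5 × $1.20 = $603.04; + 5 × $14.04 standing = $673.24
Electric: 39,700,000 BTU / 3412 = 11,640 kWh → × $0.312 = $3,630.25; + 5 × $19.38 standing = $3,727.15
Difference = |$673.24 − $3,727.15| = $3,053.91

$3053.91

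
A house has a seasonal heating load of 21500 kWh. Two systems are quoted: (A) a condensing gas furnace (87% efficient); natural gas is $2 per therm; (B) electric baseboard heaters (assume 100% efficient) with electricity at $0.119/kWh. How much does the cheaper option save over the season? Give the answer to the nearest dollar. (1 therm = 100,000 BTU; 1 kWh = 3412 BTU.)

$872

Heat load = 21500 kWh × 3412 = 73,358,000 BTU
Gas: input = 73,358,000 / 0.87 = 84,319,540 BTU = 843.2 therm → 843.2 × $2 = $1,686.39
Electric: 73,358,000 BTU / 3412 = 21,500 kWh → × $0.119 = $2,558.50
Difference = |$1,686.39 − $2,558.50| = $872.11 ≈ $872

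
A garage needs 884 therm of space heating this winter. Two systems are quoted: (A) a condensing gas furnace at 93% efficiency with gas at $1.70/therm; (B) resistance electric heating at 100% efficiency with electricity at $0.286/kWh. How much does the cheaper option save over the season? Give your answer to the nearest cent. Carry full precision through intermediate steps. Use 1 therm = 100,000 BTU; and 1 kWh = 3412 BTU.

Heat load = 884 therm × 100,000 = 88,400,000 BTU
Gas: input = 88,400,000 / 0.93 = 95,053,763 BTU = 950.5 therm → 950.5 × $1.70 = $1,615.91
Electric: 88,400,000 BTU / 3412 = 25,910 kWh → × $0.286 = $7,409.85
Difference = |$1,615.91 − $7,409.85| = $5,793.93

$5793.93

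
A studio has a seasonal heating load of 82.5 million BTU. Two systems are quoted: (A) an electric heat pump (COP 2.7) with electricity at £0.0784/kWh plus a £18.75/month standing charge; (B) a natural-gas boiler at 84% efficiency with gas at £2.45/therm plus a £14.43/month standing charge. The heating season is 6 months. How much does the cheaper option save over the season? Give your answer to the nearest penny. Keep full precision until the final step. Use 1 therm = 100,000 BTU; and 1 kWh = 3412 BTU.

Heat load = 82.5 × 10⁶ BTU = 82,500,000 BTU
Gas: input = 82,500,000 / 0.84 = 98,214,286 BTU = 982.1 therm → 982.1 × £2.45 = £2,406.25; + 6 × £14.43 standing = £2,492.83
Heat pump: 82,500,000 BTU / 3412 = 24,180 kWh heat; / 2.7 = 8,955 kWh in → × £0.0784 = £702.10; + 6 × £18.75 standing = £814.60
Difference = |£2,492.83 − £814.60| = £1,678.23

£1678.23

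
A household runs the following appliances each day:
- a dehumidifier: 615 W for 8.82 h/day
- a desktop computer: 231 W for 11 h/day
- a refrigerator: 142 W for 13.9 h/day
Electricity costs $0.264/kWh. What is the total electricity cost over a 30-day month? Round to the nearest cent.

$78.72

dehumidifier: 615 W × 8.82 h × 30 d = 162,729 Wh = 162.7 kWh
desktop computer: 231 W × 11 h × 30 d = 76,230 Wh = 76.23 kWh
refrigerator: 142 W × 13.9 h × 30 d = 59,214 Wh = 59.21 kWh
Total energy = 162.7 + 76.23 + 59.21 = 298.2 kWh
Cost = 298.2 kWh × $0.264 = $78.72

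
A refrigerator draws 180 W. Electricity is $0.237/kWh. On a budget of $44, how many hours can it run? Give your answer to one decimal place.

Energy budget = $44 / $0.237 per kWh = 185.7 kWh = 185,654 Wh
Runtime = 185,654 Wh / 180 W = 1,031 h

1031.4 h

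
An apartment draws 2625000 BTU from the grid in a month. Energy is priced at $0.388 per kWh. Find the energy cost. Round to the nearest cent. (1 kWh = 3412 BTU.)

2625000 BTU × (0.00029308 kWh/BTU) = 769.3 kWh
Cost = 769.3 kWh × $0.388/kWh = $298.51

$298.51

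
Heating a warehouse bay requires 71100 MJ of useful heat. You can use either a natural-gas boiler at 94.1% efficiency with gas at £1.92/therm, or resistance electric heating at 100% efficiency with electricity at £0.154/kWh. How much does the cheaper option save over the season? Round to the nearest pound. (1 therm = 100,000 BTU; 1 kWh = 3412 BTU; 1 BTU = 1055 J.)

£1667

Heat load = 71100 MJ = 71,100,000,000 J / 1055 = 67,393,365 BTU
Gas: input = 67,393,365 / 0.941 = 71,618,879 BTU = 716.2 therm → 716.2 × £1.92 = £1,375.08
Electric: 67,393,365 BTU / 3412 = 19,750 kWh → × £0.154 = £3,041.79
Difference = |£1,375.08 − £3,041.79| = £1,666.70 ≈ £1667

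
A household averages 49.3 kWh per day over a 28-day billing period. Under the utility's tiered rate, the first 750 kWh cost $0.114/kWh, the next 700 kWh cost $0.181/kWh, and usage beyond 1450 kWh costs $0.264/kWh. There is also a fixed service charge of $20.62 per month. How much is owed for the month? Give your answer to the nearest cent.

$220.22

Usage = 49.3 kWh/day × 28 days = 1380.4 kWh
First 750 kWh × $0.114 = $85.50
Next 630.4 kWh × $0.181 = $114.10
Remaining tier: 0 kWh (not reached)
Energy charge = $199.60; + service $20.62 = $220.22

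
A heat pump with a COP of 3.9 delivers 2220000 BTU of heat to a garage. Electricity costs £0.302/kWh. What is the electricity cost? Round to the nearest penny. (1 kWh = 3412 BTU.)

£50.38

Heat delivered = 2,220,000 BTU / 3412 = 650.6 kWh
Electrical input = 650.6 kWh / 3.9 = 166.8 kWh
Cost = 166.8 × £0.302/kWh = £50.38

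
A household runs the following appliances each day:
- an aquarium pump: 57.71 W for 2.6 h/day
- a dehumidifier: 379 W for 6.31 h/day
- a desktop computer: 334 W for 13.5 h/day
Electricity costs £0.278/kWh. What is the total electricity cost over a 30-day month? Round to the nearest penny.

£58.80

aquarium pump: 57.71 W × 2.6 h × 30 d = 4,501 Wh = 4.501 kWh
dehumidifier: 379 W × 6.31 h × 30 d = 71,745 Wh = 71.74 kWh
desktop computer: 334 W × 13.5 h × 30 d = 135,270 Wh = 135.3 kWh
Total energy = 4.501 + 71.74 + 135.3 = 211.5 kWh
Cost = 211.5 kWh × £0.278 = £58.80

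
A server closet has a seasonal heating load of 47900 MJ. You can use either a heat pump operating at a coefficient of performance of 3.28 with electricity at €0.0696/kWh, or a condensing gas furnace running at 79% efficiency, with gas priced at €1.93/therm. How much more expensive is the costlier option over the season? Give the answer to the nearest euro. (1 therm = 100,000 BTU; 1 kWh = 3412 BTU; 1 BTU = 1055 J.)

Heat load = 47900 MJ = 47,900,000,000 J / 1055 = 45,402,844 BTU
Gas: input = 45,402,844 / 0.79 = 57,471,954 BTU = 574.7 therm → 574.7 × €1.93 = €1,109.21
Heat pump: 45,402,844 BTU / 3412 = 13,310 kWh heat; / 3.28 = 4,057 kWh in → × €0.0696 = €282.36
Difference = |€1,109.21 − €282.36| = €826.84 ≈ €827

€827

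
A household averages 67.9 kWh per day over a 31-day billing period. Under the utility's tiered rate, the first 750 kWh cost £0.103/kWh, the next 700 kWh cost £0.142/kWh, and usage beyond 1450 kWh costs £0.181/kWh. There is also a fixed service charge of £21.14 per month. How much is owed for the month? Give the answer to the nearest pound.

£316

Usage = 67.9 kWh/day × 31 days = 2104.9 kWh
First 750 kWh × £0.103 = £77.25
Next 700 kWh × £0.142 = £99.40
Remaining 654.9 kWh × £0.181 = £118.54
Energy charge = £295.19; + service £21.14 = £316.33 ≈ £316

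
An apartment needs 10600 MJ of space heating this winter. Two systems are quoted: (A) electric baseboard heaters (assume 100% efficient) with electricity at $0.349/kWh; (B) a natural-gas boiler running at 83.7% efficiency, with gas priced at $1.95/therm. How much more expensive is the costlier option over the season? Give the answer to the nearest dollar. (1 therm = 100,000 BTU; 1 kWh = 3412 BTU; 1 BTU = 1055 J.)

$794

Heat load = 10600 MJ = 10,600,000,000 J / 1055 = 10,047,393 BTU
Gas: input = 10,047,393 / 0.837 = 12,004,054 BTU = 120 therm → 120 × $1.95 = $234.08
Electric: 10,047,393 BTU / 3412 = 2,945 kWh → × $0.349 = $1,027.71
Difference = |$234.08 − $1,027.71| = $793.63 ≈ $794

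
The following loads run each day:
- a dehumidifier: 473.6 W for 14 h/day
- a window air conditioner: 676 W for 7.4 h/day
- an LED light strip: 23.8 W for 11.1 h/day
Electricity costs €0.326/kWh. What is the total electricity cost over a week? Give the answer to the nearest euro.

dehumidifier: 473.6 W × 14 h × 7 d = 46,413 Wh = 46.41 kWh
window air conditioner: 676 W × 7.4 h × 7 d = 35,017 Wh = 35.02 kWh
LED light strip: 23.8 W × 11.1 h × 7 d = 1,849 Wh = 1.849 kWh
Total energy = 46.41 + 35.02 + 1.849 = 83.28 kWh
Cost = 83.28 kWh × €0.326 = €27.15 ≈ €27

€27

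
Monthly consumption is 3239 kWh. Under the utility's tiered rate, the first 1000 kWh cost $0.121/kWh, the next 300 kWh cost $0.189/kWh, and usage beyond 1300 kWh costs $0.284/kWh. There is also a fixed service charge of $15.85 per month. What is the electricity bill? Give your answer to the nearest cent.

First 1000 kWh × $0.121 = $121.00
Next 300 kWh × $0.189 = $56.70
Remaining 1939 kWh × $0.284 = $550.68
Energy charge = $728.38; + service $15.85 = $744.23

$744.23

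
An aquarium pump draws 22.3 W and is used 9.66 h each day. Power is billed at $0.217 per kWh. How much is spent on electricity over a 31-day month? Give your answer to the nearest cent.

Energy = 22.3 W × 9.66 h/day × 31 days = 6,678 Wh = 6.678 kWh
Cost = 6.678 kWh × $0.217/kWh = $1.45

$1.45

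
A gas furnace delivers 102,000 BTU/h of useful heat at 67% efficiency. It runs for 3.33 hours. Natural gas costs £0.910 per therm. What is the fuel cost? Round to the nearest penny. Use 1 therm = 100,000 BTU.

Heat delivered = 102,000 BTU/h × 3.33 h = 339,660 BTU
Gas input = 339,660 / 0.670 = 506,955 BTU
= 506,955 / 100,000 = 5.07 therm
Cost = 5.07 × £0.910/therm = £4.61

£4.61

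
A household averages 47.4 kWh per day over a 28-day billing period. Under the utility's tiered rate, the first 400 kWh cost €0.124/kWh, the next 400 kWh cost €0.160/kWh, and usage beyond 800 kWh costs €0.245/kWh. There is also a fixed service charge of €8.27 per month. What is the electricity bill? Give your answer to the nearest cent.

Usage = 47.4 kWh/day × 28 days = 1327.2 kWh
First 400 kWh × €0.124 = €49.60
Next 400 kWh × €0.160 = €64.00
Remaining 527.2 kWh × €0.245 = €129.16
Energy charge = €242.76; + service €8.27 = €251.03

€251.03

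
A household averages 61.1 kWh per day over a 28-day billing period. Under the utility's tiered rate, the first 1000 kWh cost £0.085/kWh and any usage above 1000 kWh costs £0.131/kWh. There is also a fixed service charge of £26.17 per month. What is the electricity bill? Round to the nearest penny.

Usage = 61.1 kWh/day × 28 days = 1710.8 kWh
First 1000 kWh × £0.085 = £85.00
Remaining 710.8 kWh × £0.131 = £93.11
Energy charge = £178.11; + service £26.17 = £204.28

£204.28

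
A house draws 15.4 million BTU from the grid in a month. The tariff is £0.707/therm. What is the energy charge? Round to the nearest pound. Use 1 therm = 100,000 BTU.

15.4 million BTU × (10 therm/million BTU) = 154 therm
Cost = 154 therm × £0.707/therm = £108.88 ≈ £109

£109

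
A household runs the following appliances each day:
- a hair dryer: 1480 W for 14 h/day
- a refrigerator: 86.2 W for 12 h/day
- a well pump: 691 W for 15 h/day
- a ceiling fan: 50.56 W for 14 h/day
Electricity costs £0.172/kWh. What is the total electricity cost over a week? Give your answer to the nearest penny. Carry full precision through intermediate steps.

£39.52

hair dryer: 1480 W × 14 h × 7 d = 145,040 Wh = 145 kWh
refrigerator: 86.2 W × 12 h × 7 d = 7,241 Wh = 7.241 kWh
well pump: 691 W × 15 h × 7 d = 72,555 Wh = 72.56 kWh
ceiling fan: 50.56 W × 14 h × 7 d = 4,955 Wh = 4.955 kWh
Total energy = 145 + 7.241 + 72.56 + 4.955 = 229.8 kWh
Cost = 229.8 kWh × £0.172 = £39.52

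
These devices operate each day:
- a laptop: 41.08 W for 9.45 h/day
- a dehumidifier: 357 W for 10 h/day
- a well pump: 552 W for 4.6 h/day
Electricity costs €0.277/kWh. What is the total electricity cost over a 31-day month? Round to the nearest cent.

laptop: 41.08 W × 9.45 h × 31 d = 12,034 Wh = 12.03 kWh
dehumidifier: 357 W × 10 h × 31 d = 110,670 Wh = 110.7 kWh
well pump: 552 W × 4.6 h × 31 d = 78,715 Wh = 78.72 kWh
Total energy = 12.03 + 110.7 + 78.72 = 201.4 kWh
Cost = 201.4 kWh × €0.277 = €55.79

€55.79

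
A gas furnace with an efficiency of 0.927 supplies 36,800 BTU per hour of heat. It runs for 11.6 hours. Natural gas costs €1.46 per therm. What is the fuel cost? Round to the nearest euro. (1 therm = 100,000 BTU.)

Heat delivered = 36,800 BTU/h × 11.6 h = 426,880 BTU
Gas input = 426,880 / 0.927 = 460,496 BTU
= 460,496 / 100,000 = 4.605 therm
Cost = 4.605 × €1.46/therm = €6.72 ≈ €7

€7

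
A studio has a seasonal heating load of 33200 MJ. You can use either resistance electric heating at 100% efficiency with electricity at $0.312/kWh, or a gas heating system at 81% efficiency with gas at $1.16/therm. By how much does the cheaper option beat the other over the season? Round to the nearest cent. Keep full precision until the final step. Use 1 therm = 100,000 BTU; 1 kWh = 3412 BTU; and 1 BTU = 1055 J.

$2426.94

Heat load = 33200 MJ = 33,200,000,000 J / 1055 = 31,469,194 BTU
Gas: input = 31,469,194 / 0.81 = 38,850,857 BTU = 388.5 therm → 388.5 × $1.16 = $450.67
Electric: 31,469,194 BTU / 3412 = 9,223 kWh → × $0.312 = $2,877.61
Difference = |$450.67 − $2,877.61| = $2,426.94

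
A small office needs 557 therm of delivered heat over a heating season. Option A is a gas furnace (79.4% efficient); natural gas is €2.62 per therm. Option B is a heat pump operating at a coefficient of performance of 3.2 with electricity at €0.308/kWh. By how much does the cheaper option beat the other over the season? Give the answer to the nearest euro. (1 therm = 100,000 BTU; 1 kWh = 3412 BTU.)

Heat load = 557 therm × 100,000 = 55,700,000 BTU
Gas: input = 55,700,000 / 0.794 = 70,151,134 BTU = 701.5 therm → 701.5 × €2.62 = €1,837.96
Heat pump: 55,700,000 BTU / 3412 = 16,320 kWh heat; / 3.2 = 5,101 kWh in → × €0.308 = €1,571.26
Difference = |€1,837.96 − €1,571.26| = €266.70 ≈ €267

€267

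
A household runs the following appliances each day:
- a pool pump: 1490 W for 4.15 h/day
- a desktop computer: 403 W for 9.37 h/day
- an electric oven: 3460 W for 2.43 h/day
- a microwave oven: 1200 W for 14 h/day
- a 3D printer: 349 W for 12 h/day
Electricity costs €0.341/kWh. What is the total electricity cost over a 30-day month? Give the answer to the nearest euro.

€403

pool pump: 1490 W × 4.15 h × 30 d = 185,505 Wh = 185.5 kWh
desktop computer: 403 W × 9.37 h × 30 d = 113,283 Wh = 113.3 kWh
electric oven: 3460 W × 2.43 h × 30 d = 252,234 Wh = 252.2 kWh
microwave oven: 1200 W × 14 h × 30 d = 504,000 Wh = 504 kWh
3D printer: 349 W × 12 h × 30 d = 125,640 Wh = 125.6 kWh
Total energy = 185.5 + 113.3 + 252.2 + 504 + 125.6 = 1,181 kWh
Cost = 1,181 kWh × €0.341 = €402.61 ≈ €403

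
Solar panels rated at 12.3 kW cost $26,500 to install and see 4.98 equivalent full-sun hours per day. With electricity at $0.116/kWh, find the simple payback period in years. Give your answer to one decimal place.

Daily generation = 12.3 kW × 4.98 h = 61.25 kWh
Annual generation = 61.25 × 365 = 22358 kWh
Annual savings = 22358 × $0.116 = $2,593.49
Payback = $26,500 / $2,593.49 = 10.2 years

10.2 years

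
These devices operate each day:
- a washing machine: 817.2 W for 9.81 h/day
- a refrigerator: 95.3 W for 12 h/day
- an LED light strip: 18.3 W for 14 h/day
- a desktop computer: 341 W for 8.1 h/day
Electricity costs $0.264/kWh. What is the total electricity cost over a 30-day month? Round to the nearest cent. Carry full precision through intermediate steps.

$96.45

washing machine: 817.2 W × 9.81 h × 30 d = 240,502 Wh = 240.5 kWh
refrigerator: 95.3 W × 12 h × 30 d = 34,308 Wh = 34.31 kWh
LED light strip: 18.3 W × 14 h × 30 d = 7,686 Wh = 7.686 kWh
desktop computer: 341 W × 8.1 h × 30 d = 82,863 Wh = 82.86 kWh
Total energy = 240.5 + 34.31 + 7.686 + 82.86 = 365.4 kWh
Cost = 365.4 kWh × $0.264 = $96.45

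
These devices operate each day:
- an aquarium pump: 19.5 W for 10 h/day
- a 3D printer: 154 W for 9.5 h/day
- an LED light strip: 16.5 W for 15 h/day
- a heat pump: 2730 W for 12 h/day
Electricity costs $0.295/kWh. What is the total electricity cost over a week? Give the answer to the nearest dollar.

$72

aquarium pump: 19.5 W × 10 h × 7 d = 1,365 Wh = 1.365 kWh
3D printer: 154 W × 9.5 h × 7 d = 10,241 Wh = 10.24 kWh
LED light strip: 16.5 W × 15 h × 7 d = 1,732 Wh = 1.732 kWh
heat pump: 2730 W × 12 h × 7 d = 229,320 Wh = 229.3 kWh
Total energy = 1.365 + 10.24 + 1.732 + 229.3 = 242.7 kWh
Cost = 242.7 kWh × $0.295 = $71.58 ≈ $72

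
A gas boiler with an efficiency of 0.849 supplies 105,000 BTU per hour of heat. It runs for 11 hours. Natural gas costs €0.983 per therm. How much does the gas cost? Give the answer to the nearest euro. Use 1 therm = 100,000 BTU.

Heat delivered = 105,000 BTU/h × 11 h = 1,155,000 BTU
Gas input = 1,155,000 / 0.849 = 1,360,424 BTU
= 1,360,424 / 100,000 = 13.6 therm
Cost = 13.6 × €0.983/therm = €13.37 ≈ €13

€13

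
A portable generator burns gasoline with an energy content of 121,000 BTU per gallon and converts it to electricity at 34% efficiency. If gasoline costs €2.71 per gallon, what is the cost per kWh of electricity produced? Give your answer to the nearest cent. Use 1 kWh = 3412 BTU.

€0.22

Electrical output per gallon = 121,000 BTU × 0.34 / 3412 BTU/kWh = 12.06 kWh
Cost per kWh = €2.71 / 12.06 kWh = €0.225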